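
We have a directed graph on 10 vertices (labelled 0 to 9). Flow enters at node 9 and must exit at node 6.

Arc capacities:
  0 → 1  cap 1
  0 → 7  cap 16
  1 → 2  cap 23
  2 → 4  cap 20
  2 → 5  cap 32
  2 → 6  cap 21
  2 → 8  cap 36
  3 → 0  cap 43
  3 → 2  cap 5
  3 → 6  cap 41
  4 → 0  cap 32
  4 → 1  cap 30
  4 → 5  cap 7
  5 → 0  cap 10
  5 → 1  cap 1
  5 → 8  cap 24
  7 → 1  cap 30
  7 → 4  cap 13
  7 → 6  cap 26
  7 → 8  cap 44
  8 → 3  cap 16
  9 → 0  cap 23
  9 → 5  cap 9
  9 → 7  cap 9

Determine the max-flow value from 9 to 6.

augment #1: 9→7→6 bottleneck 9, total now 9
augment #2: 9→0→7→6 bottleneck 16, total now 25
augment #3: 9→0→1→2→6 bottleneck 1, total now 26
augment #4: 9→5→1→2→6 bottleneck 1, total now 27
augment #5: 9→5→8→3→6 bottleneck 8, total now 35

Maximum flow value: 35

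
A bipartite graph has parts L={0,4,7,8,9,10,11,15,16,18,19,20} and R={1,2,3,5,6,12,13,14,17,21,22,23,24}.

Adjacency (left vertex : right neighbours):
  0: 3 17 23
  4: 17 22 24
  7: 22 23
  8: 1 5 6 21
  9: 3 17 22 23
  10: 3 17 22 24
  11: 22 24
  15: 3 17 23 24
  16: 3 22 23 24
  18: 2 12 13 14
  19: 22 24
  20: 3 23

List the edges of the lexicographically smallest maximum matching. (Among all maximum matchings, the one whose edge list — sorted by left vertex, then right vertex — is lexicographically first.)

Lex-smallest maximum matching: {(0,3), (4,17), (7,22), (8,1), (9,23), (10,24), (18,2)}

|M| = 7 (so the lex-smallest maximum matching has 7 edges)
process left vertices in ascending order; for each, take the smallest-labelled available neighbour that still permits 7 edges overall, or leave it unmatched if none does
lex-smallest matching: {0-3, 4-17, 7-22, 8-1, 9-23, 10-24, 18-2}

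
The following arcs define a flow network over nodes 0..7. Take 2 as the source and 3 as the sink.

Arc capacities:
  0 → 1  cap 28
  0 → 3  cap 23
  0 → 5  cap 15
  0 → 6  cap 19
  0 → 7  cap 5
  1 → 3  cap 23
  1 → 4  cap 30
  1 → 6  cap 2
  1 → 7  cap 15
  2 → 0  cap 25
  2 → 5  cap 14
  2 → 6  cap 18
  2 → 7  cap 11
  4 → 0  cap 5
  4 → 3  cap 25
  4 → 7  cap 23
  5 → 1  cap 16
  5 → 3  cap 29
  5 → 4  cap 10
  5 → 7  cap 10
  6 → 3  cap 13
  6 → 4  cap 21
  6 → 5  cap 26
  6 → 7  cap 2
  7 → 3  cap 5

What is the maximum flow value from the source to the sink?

Maximum flow value: 62

augment #1: 2→0→3 bottleneck 23, total now 23
augment #2: 2→5→3 bottleneck 14, total now 37
augment #3: 2→6→3 bottleneck 13, total now 50
augment #4: 2→7→3 bottleneck 5, total now 55
augment #5: 2→0→1→3 bottleneck 2, total now 57
augment #6: 2→6→4→3 bottleneck 5, total now 62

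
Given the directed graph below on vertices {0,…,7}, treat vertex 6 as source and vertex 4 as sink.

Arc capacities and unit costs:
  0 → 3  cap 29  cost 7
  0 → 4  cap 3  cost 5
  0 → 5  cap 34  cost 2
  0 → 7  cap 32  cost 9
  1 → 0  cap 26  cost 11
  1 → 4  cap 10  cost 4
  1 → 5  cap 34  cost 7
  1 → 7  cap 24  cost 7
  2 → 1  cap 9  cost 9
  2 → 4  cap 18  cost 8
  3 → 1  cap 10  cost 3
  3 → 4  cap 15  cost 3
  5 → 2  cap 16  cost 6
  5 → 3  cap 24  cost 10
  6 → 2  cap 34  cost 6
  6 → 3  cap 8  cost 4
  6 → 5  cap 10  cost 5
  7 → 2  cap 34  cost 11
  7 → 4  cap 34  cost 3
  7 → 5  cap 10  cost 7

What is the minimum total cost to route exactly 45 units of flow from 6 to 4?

shortest-cost path #1: 6→3→4 push 8 @ unit cost 7 (adds 56)
shortest-cost path #2: 6→2→4 push 18 @ unit cost 14 (adds 252)
shortest-cost path #3: 6→5→3→4 push 7 @ unit cost 18 (adds 126)
shortest-cost path #4: 6→2→1→4 push 9 @ unit cost 19 (adds 171)
shortest-cost path #5: 6→5→3→1→4 push 1 @ unit cost 22 (adds 22)
shortest-cost path #6: 6→5→3→1→7→4 push 2 @ unit cost 28 (adds 56)
total cost = 683

Minimum cost for 45 units: 683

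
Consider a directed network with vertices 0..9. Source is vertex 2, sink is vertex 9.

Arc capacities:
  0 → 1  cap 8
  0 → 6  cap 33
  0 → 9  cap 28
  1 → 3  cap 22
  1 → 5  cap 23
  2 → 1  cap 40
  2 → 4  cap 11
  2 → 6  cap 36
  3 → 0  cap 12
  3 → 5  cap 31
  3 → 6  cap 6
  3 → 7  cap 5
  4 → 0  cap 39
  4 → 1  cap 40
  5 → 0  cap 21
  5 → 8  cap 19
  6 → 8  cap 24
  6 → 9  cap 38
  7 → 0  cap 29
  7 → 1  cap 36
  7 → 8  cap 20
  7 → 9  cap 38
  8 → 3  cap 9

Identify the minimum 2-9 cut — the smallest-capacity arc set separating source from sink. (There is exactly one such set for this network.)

augment #1: 2→6→9 push 36
augment #2: 2→4→0→9 push 11
augment #3: 2→1→3→0→9 push 12
augment #4: 2→1→3→6→9 push 2
augment #5: 2→1→3→7→9 push 5
augment #6: 2→1→5→0→9 push 5
max flow = 71; residual-reachable set from 2 gives S-side
cut edges (S→T): {(0,9), (3,7), (6,9)} total cap 71

Min-cut arcs: {(0,9), (3,7), (6,9)} (total capacity 71)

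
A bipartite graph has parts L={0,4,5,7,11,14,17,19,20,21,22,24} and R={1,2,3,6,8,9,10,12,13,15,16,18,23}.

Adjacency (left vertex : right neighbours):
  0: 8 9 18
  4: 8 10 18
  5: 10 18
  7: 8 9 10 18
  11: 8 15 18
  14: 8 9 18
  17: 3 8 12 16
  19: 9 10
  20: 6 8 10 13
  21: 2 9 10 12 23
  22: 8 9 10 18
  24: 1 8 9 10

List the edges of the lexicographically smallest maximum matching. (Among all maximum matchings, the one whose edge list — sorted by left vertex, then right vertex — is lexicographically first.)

Lex-smallest maximum matching: {(0,8), (4,10), (5,18), (7,9), (11,15), (17,3), (20,6), (21,2), (24,1)}

|M| = 9 (so the lex-smallest maximum matching has 9 edges)
process left vertices in ascending order; for each, take the smallest-labelled available neighbour that still permits 9 edges overall, or leave it unmatched if none does
lex-smallest matching: {0-8, 4-10, 5-18, 7-9, 11-15, 17-3, 20-6, 21-2, 24-1}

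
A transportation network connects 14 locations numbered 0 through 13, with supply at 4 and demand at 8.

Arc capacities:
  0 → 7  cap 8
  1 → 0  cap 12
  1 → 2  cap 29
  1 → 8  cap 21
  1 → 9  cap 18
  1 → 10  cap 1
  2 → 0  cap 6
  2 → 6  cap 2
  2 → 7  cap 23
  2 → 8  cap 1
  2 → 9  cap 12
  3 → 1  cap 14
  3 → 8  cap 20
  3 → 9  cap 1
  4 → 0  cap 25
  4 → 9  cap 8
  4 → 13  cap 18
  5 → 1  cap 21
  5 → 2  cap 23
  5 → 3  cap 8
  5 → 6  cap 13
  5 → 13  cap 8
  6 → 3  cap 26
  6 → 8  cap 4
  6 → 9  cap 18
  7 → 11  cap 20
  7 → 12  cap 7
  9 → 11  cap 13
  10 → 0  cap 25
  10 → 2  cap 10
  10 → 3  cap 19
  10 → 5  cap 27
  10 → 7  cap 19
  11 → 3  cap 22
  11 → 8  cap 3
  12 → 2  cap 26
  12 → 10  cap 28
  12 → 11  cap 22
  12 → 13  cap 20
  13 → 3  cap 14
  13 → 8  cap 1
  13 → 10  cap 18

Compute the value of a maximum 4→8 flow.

Maximum flow value: 34

augment #1: 4→13→8 bottleneck 1, total now 1
augment #2: 4→9→11→8 bottleneck 3, total now 4
augment #3: 4→13→3→8 bottleneck 14, total now 18
augment #4: 4→9→11→3→8 bottleneck 5, total now 23
augment #5: 4→13→10→2→8 bottleneck 1, total now 24
augment #6: 4→13→10→3→8 bottleneck 1, total now 25
augment #7: 4→13→10→2→6→8 bottleneck 1, total now 26
augment #8: 4→0→7→11→3→1→8 bottleneck 8, total now 34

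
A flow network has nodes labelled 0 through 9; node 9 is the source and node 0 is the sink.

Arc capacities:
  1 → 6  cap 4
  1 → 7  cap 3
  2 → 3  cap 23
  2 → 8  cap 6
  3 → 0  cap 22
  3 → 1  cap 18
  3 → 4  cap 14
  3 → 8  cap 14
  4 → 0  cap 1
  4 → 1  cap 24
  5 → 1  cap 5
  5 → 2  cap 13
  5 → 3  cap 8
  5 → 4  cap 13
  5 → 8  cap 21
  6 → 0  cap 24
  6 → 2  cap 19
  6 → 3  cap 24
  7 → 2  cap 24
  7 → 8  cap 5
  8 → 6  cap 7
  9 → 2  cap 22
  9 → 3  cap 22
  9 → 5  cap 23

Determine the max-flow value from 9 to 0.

Maximum flow value: 34

augment #1: 9→3→0 bottleneck 22, total now 22
augment #2: 9→5→4→0 bottleneck 1, total now 23
augment #3: 9→2→8→6→0 bottleneck 6, total now 29
augment #4: 9→5→1→6→0 bottleneck 4, total now 33
augment #5: 9→5→8→6→0 bottleneck 1, total now 34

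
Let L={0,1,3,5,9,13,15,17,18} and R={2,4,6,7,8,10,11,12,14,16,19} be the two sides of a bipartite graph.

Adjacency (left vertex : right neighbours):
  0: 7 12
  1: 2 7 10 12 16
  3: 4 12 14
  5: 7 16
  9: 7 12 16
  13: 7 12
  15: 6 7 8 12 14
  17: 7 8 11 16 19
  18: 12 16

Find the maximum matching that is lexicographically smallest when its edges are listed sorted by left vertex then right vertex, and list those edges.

|M| = 7 (so the lex-smallest maximum matching has 7 edges)
process left vertices in ascending order; for each, take the smallest-labelled available neighbour that still permits 7 edges overall, or leave it unmatched if none does
lex-smallest matching: {0-7, 1-2, 3-4, 5-16, 9-12, 15-6, 17-8}

Lex-smallest maximum matching: {(0,7), (1,2), (3,4), (5,16), (9,12), (15,6), (17,8)}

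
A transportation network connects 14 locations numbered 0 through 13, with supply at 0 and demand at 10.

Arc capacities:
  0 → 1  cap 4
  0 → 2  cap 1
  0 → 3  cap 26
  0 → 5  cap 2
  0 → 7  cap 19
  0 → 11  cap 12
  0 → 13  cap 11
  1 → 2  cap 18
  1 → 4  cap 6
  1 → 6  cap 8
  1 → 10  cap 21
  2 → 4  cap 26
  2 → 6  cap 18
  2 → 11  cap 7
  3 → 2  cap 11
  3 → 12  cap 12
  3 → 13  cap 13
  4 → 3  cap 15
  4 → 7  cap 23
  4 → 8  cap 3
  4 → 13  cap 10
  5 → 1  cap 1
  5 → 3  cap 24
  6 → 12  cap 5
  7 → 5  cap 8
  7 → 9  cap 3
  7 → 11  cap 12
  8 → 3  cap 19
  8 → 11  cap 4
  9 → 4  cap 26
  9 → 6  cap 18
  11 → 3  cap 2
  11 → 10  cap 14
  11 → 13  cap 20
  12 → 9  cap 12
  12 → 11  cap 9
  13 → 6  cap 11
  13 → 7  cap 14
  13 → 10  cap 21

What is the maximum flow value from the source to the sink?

augment #1: 0→1→10 bottleneck 4, total now 4
augment #2: 0→11→10 bottleneck 12, total now 16
augment #3: 0→13→10 bottleneck 11, total now 27
augment #4: 0→2→11→10 bottleneck 1, total now 28
augment #5: 0→3→13→10 bottleneck 10, total now 38
augment #6: 0→5→1→10 bottleneck 1, total now 39
augment #7: 0→7→11→10 bottleneck 1, total now 40

Maximum flow value: 40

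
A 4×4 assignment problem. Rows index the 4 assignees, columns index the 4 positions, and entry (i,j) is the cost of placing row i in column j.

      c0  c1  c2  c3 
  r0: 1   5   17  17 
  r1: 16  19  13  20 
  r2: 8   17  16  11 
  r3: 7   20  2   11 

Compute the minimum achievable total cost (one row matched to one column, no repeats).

optimal assignment: row0→col0 (cost 1), row1→col1 (cost 19), row2→col3 (cost 11), row3→col2 (cost 2)
total = 1 + 19 + 11 + 2 = 33

Minimum assignment cost: 33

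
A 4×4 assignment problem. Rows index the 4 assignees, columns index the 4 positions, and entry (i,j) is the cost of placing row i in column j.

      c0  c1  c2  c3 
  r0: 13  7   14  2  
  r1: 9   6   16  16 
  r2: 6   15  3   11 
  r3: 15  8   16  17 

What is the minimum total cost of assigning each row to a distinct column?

optimal assignment: row0→col3 (cost 2), row1→col0 (cost 9), row2→col2 (cost 3), row3→col1 (cost 8)
total = 2 + 9 + 3 + 8 = 22

Minimum assignment cost: 22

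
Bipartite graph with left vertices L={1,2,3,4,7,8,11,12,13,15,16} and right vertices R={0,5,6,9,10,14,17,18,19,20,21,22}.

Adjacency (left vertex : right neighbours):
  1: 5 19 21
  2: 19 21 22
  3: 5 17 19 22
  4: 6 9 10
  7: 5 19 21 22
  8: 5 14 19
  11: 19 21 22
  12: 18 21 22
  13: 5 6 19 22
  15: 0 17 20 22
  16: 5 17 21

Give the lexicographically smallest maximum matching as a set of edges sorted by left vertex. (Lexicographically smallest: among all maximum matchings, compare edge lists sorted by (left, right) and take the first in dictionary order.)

|M| = 10 (so the lex-smallest maximum matching has 10 edges)
process left vertices in ascending order; for each, take the smallest-labelled available neighbour that still permits 10 edges overall, or leave it unmatched if none does
lex-smallest matching: {1-5, 2-19, 3-17, 4-9, 7-21, 8-14, 11-22, 12-18, 13-6, 15-0}

Lex-smallest maximum matching: {(1,5), (2,19), (3,17), (4,9), (7,21), (8,14), (11,22), (12,18), (13,6), (15,0)}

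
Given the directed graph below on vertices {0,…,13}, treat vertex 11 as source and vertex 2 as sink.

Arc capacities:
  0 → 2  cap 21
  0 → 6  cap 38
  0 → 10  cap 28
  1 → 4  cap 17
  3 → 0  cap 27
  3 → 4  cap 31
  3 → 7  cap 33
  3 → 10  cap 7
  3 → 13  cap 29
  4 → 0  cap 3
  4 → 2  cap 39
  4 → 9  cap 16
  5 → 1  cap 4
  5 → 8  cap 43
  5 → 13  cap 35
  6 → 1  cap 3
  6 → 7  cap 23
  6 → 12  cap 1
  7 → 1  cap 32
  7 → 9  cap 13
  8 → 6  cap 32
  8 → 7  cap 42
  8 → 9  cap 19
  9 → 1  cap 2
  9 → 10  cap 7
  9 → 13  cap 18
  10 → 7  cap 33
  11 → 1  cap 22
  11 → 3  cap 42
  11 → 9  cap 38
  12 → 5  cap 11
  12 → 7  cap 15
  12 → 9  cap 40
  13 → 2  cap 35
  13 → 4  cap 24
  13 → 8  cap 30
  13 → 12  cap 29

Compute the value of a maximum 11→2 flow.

Maximum flow value: 77

augment #1: 11→1→4→2 bottleneck 17, total now 17
augment #2: 11→3→0→2 bottleneck 21, total now 38
augment #3: 11→3→4→2 bottleneck 21, total now 59
augment #4: 11→9→13→2 bottleneck 18, total now 77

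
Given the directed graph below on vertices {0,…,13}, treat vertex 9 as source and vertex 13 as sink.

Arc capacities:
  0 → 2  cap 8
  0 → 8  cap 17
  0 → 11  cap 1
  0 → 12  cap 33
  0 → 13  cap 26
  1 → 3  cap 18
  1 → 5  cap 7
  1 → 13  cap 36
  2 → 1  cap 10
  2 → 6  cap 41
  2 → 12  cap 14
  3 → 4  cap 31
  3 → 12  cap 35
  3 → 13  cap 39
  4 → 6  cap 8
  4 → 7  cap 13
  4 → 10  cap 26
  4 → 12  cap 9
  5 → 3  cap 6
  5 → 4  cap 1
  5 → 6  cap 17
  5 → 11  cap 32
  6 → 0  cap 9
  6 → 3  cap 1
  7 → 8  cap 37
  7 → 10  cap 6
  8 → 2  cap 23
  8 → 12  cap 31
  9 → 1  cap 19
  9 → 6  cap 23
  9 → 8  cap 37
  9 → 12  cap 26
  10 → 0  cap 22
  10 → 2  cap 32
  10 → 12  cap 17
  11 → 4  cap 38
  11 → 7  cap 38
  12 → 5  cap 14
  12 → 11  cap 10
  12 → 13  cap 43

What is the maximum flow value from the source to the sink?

augment #1: 9→1→13 bottleneck 19, total now 19
augment #2: 9→12→13 bottleneck 26, total now 45
augment #3: 9→6→0→13 bottleneck 9, total now 54
augment #4: 9→6→3→13 bottleneck 1, total now 55
augment #5: 9→8→12→13 bottleneck 17, total now 72
augment #6: 9→8→2→1→13 bottleneck 10, total now 82
augment #7: 9→8→12→5→3→13 bottleneck 6, total now 88
augment #8: 9→8→12→5→4→10→0→13 bottleneck 1, total now 89
augment #9: 9→8→12→11→4→10→0→13 bottleneck 3, total now 92

Maximum flow value: 92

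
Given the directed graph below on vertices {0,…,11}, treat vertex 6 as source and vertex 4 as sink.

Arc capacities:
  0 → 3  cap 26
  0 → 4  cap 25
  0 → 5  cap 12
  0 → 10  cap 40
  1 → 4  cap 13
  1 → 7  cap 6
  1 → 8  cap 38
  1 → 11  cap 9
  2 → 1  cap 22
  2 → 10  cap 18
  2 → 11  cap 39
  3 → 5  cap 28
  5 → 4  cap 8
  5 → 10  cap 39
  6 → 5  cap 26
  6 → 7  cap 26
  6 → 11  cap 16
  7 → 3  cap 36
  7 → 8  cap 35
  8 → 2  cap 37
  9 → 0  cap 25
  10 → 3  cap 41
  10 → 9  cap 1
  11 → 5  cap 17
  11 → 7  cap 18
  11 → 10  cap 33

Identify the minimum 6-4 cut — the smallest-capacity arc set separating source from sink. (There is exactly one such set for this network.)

augment #1: 6→5→4 push 8
augment #2: 6→5→10→9→0→4 push 1
augment #3: 6→7→8→2→1→4 push 13
max flow = 22; residual-reachable set from 6 gives S-side
cut edges (S→T): {(1,4), (5,4), (10,9)} total cap 22

Min-cut arcs: {(1,4), (5,4), (10,9)} (total capacity 22)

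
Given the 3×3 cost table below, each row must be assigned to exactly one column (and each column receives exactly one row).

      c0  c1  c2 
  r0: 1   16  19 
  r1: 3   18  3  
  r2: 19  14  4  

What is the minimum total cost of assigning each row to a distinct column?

optimal assignment: row0→col0 (cost 1), row1→col2 (cost 3), row2→col1 (cost 14)
total = 1 + 3 + 14 = 18

Minimum assignment cost: 18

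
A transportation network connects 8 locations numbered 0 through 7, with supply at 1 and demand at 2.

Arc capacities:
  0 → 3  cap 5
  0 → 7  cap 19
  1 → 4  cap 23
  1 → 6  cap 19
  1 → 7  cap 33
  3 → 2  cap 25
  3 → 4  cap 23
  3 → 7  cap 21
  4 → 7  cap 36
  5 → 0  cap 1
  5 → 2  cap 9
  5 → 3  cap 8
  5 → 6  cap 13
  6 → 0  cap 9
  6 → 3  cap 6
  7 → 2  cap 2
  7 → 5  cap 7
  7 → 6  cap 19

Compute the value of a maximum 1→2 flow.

Maximum flow value: 20

augment #1: 1→7→2 bottleneck 2, total now 2
augment #2: 1→6→3→2 bottleneck 6, total now 8
augment #3: 1→7→5→2 bottleneck 7, total now 15
augment #4: 1→6→0→3→2 bottleneck 5, total now 20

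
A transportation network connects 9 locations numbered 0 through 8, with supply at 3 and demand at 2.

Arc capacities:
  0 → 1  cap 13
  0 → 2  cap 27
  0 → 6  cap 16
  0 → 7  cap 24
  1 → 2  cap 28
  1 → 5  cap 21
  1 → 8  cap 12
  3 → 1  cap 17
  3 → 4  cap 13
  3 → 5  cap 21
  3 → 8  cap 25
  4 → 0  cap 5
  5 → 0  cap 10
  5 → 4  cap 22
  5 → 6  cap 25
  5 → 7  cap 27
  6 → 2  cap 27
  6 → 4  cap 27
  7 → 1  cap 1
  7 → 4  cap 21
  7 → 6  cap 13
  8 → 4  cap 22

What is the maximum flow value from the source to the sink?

Maximum flow value: 43

augment #1: 3→1→2 bottleneck 17, total now 17
augment #2: 3→4→0→2 bottleneck 5, total now 22
augment #3: 3→5→0→2 bottleneck 10, total now 32
augment #4: 3→5→6→2 bottleneck 11, total now 43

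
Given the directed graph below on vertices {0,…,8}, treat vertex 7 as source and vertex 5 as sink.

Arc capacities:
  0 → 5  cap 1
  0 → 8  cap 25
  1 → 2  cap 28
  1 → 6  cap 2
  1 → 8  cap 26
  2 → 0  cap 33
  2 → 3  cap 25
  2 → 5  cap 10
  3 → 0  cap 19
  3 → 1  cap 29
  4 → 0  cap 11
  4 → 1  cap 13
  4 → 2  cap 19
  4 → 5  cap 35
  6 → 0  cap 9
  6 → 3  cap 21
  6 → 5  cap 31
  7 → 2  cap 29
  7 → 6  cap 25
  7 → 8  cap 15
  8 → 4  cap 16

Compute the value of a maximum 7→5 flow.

Maximum flow value: 54

augment #1: 7→2→5 bottleneck 10, total now 10
augment #2: 7→6→5 bottleneck 25, total now 35
augment #3: 7→2→0→5 bottleneck 1, total now 36
augment #4: 7→8→4→5 bottleneck 15, total now 51
augment #5: 7→2→0→8→4→5 bottleneck 1, total now 52
augment #6: 7→2→3→1→6→5 bottleneck 2, total now 54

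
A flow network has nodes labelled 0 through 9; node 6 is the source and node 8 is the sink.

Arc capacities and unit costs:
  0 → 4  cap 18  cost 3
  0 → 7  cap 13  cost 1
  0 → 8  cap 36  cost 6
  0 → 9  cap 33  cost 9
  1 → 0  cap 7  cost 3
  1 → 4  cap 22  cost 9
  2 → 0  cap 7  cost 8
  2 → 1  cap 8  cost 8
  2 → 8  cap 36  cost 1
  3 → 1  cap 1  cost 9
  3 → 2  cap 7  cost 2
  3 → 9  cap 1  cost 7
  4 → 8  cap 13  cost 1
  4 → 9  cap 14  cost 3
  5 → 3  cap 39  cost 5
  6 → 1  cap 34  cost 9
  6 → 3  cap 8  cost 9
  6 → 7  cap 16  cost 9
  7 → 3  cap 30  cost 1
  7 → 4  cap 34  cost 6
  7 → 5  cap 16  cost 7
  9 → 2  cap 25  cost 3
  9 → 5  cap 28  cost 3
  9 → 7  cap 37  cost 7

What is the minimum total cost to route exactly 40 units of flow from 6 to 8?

shortest-cost path #1: 6→3→2→8 push 7 @ unit cost 12 (adds 84)
shortest-cost path #2: 6→7→4→8 push 13 @ unit cost 16 (adds 208)
shortest-cost path #3: 6→1→0→8 push 7 @ unit cost 18 (adds 126)
shortest-cost path #4: 6→3→9→2→8 push 1 @ unit cost 20 (adds 20)
shortest-cost path #5: 6→7→4→9→2→8 push 3 @ unit cost 22 (adds 66)
shortest-cost path #6: 6→1→4→9→2→8 push 9 @ unit cost 25 (adds 225)
total cost = 729

Minimum cost for 40 units: 729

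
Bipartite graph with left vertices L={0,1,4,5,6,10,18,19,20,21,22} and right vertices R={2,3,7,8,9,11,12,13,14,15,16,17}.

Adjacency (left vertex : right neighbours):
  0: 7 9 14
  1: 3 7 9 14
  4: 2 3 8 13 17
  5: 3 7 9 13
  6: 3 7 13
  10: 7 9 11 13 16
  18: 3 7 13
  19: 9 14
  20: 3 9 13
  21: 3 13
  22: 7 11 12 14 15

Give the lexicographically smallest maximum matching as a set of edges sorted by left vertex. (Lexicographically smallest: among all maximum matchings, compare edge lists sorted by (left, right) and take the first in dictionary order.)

|M| = 8 (so the lex-smallest maximum matching has 8 edges)
process left vertices in ascending order; for each, take the smallest-labelled available neighbour that still permits 8 edges overall, or leave it unmatched if none does
lex-smallest matching: {0-7, 1-3, 4-2, 5-9, 6-13, 10-11, 19-14, 22-12}

Lex-smallest maximum matching: {(0,7), (1,3), (4,2), (5,9), (6,13), (10,11), (19,14), (22,12)}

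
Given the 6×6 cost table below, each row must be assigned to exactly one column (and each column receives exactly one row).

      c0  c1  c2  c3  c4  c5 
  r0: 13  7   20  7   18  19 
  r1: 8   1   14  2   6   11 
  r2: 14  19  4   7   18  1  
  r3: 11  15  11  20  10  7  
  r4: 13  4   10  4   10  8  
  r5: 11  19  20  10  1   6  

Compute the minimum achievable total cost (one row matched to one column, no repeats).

optimal assignment: row0→col0 (cost 13), row1→col1 (cost 1), row2→col2 (cost 4), row3→col5 (cost 7), row4→col3 (cost 4), row5→col4 (cost 1)
total = 13 + 1 + 4 + 7 + 4 + 1 = 30

Minimum assignment cost: 30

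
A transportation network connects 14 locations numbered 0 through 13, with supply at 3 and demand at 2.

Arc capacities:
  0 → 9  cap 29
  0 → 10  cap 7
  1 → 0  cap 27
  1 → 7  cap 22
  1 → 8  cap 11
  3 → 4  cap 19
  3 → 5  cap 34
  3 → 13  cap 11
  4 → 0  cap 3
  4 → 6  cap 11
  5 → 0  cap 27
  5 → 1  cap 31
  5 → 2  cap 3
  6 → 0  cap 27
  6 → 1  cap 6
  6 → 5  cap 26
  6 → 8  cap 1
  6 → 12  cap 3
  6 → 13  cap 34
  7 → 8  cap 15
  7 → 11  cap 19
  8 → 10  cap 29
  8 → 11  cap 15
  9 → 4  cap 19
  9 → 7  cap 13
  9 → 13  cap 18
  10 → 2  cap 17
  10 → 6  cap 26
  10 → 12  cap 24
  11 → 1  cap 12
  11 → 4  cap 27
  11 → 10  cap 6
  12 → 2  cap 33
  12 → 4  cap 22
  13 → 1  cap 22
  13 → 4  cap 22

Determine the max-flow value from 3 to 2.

augment #1: 3→5→2 bottleneck 3, total now 3
augment #2: 3→4→0→10→2 bottleneck 3, total now 6
augment #3: 3→4→6→12→2 bottleneck 3, total now 9
augment #4: 3→5→0→10→2 bottleneck 4, total now 13
augment #5: 3→4→6→8→10→2 bottleneck 1, total now 14
augment #6: 3→5→1→8→10→2 bottleneck 9, total now 23
augment #7: 3→5→1→8→10→12→2 bottleneck 2, total now 25
augment #8: 3→5→1→7→8→10→12→2 bottleneck 15, total now 40
augment #9: 3→5→1→7→11→10→12→2 bottleneck 1, total now 41
augment #10: 3→13→1→7→11→10→12→2 bottleneck 5, total now 46

Maximum flow value: 46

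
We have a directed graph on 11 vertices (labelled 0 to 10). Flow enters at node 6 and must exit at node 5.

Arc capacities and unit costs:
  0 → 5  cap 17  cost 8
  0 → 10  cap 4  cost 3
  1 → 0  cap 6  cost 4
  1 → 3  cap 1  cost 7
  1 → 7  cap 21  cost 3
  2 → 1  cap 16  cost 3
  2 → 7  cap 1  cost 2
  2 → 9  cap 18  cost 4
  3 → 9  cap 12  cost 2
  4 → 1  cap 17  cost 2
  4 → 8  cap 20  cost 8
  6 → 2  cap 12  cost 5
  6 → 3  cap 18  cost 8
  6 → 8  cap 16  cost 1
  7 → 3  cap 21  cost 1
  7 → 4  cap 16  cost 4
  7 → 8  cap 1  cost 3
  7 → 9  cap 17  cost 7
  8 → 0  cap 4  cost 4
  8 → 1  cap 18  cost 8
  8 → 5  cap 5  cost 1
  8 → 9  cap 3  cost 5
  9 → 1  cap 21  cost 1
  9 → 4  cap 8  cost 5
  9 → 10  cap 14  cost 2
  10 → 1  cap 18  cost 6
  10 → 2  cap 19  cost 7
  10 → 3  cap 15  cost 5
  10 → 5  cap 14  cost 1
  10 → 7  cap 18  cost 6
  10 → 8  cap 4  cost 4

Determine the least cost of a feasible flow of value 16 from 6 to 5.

Minimum cost for 16 units: 121

shortest-cost path #1: 6→8→5 push 5 @ unit cost 2 (adds 10)
shortest-cost path #2: 6→8→9→10→5 push 3 @ unit cost 9 (adds 27)
shortest-cost path #3: 6→8→0→10→5 push 4 @ unit cost 9 (adds 36)
shortest-cost path #4: 6→2→9→10→5 push 4 @ unit cost 12 (adds 48)
total cost = 121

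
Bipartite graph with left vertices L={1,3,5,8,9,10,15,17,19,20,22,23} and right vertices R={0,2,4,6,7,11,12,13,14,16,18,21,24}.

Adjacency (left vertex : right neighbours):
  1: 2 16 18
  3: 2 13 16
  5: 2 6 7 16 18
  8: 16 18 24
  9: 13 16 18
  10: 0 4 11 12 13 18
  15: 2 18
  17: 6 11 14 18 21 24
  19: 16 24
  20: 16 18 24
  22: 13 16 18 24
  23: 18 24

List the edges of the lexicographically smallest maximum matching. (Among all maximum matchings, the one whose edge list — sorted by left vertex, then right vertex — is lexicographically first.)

|M| = 8 (so the lex-smallest maximum matching has 8 edges)
process left vertices in ascending order; for each, take the smallest-labelled available neighbour that still permits 8 edges overall, or leave it unmatched if none does
lex-smallest matching: {1-2, 3-13, 5-6, 8-16, 9-18, 10-0, 17-11, 19-24}

Lex-smallest maximum matching: {(1,2), (3,13), (5,6), (8,16), (9,18), (10,0), (17,11), (19,24)}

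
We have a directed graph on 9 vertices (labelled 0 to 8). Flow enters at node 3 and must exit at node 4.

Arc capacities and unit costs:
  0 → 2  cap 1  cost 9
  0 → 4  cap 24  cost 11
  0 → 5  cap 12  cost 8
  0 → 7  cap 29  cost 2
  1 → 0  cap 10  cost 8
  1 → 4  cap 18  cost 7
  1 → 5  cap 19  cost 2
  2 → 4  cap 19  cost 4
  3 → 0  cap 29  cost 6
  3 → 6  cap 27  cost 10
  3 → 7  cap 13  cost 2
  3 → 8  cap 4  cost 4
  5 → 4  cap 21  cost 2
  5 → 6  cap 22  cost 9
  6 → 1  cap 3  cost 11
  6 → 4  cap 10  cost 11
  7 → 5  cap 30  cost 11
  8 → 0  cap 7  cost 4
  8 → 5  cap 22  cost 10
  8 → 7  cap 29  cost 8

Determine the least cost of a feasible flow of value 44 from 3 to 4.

Minimum cost for 44 units: 714

shortest-cost path #1: 3→7→5→4 push 13 @ unit cost 15 (adds 195)
shortest-cost path #2: 3→8→5→4 push 4 @ unit cost 16 (adds 64)
shortest-cost path #3: 3→0→5→4 push 4 @ unit cost 16 (adds 64)
shortest-cost path #4: 3→0→4 push 23 @ unit cost 17 (adds 391)
total cost = 714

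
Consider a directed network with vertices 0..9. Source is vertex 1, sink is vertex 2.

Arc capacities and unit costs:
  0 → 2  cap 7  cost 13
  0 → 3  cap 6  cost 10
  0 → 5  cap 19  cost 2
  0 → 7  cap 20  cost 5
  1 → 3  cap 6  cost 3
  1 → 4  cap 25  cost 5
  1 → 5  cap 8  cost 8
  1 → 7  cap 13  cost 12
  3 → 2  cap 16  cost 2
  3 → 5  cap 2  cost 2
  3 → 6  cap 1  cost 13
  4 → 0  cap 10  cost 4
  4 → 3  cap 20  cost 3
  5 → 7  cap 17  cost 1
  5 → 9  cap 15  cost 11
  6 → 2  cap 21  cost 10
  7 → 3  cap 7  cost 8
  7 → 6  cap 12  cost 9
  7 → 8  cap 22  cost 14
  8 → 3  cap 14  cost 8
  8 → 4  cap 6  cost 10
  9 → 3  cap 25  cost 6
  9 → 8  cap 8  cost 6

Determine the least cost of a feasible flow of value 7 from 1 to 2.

shortest-cost path #1: 1→3→2 push 6 @ unit cost 5 (adds 30)
shortest-cost path #2: 1→4→3→2 push 1 @ unit cost 10 (adds 10)
total cost = 40

Minimum cost for 7 units: 40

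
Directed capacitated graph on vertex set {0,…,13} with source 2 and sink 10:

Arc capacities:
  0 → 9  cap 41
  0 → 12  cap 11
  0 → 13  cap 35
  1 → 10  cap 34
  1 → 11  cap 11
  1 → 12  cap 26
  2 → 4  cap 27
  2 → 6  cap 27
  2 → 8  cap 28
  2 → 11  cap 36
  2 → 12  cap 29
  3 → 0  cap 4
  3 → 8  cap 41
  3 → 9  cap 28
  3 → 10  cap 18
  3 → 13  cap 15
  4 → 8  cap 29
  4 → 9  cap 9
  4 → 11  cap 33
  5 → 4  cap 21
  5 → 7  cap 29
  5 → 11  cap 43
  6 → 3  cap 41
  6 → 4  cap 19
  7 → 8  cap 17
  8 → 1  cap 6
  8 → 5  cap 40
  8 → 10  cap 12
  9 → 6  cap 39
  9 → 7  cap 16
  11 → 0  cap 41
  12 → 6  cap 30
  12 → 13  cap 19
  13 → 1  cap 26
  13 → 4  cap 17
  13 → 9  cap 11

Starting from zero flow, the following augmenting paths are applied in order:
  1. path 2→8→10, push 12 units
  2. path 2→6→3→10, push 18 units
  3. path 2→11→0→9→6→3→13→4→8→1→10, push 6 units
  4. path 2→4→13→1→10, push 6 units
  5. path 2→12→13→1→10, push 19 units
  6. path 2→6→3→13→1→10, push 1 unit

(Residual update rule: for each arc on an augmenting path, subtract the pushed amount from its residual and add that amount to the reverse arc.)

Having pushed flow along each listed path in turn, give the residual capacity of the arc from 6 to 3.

after path 1 (2→8→10, push 12): res(6,3)=41
after path 2 (2→6→3→10, push 18): res(6,3)=23
after path 3 (2→11→0→9→6→3→13→4→8→1→10, push 6): res(6,3)=17
after path 4 (2→4→13→1→10, push 6): res(6,3)=17
after path 5 (2→12→13→1→10, push 19): res(6,3)=17
after path 6 (2→6→3→13→1→10, push 1): res(6,3)=16

Residual capacity of (6,3): 16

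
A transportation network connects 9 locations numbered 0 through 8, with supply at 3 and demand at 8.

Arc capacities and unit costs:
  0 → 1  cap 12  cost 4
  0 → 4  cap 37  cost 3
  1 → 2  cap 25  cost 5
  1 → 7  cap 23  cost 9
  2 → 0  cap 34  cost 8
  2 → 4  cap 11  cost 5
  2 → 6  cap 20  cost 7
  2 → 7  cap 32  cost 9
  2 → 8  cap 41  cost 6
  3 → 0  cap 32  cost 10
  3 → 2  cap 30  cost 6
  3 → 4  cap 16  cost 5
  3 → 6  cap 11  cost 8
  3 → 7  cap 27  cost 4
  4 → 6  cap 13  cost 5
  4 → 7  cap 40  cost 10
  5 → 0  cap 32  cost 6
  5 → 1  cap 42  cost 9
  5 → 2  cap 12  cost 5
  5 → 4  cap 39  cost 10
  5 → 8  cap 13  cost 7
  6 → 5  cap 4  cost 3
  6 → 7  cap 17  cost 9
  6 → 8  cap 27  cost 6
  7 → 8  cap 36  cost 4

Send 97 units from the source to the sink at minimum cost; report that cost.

Minimum cost for 97 units: 1324

shortest-cost path #1: 3→7→8 push 27 @ unit cost 8 (adds 216)
shortest-cost path #2: 3→2→8 push 30 @ unit cost 12 (adds 360)
shortest-cost path #3: 3→6→8 push 11 @ unit cost 14 (adds 154)
shortest-cost path #4: 3→4→6→8 push 13 @ unit cost 16 (adds 208)
shortest-cost path #5: 3→4→7→8 push 3 @ unit cost 19 (adds 57)
shortest-cost path #6: 3→0→1→2→8 push 11 @ unit cost 25 (adds 275)
shortest-cost path #7: 3→0→1→7→8 push 1 @ unit cost 27 (adds 27)
shortest-cost path #8: 3→0→4→7→8 push 1 @ unit cost 27 (adds 27)
total cost = 1324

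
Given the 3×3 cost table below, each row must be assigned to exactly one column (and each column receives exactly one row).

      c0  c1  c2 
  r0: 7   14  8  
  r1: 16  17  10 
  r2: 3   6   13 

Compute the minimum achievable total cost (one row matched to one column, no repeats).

Minimum assignment cost: 23

optimal assignment: row0→col0 (cost 7), row1→col2 (cost 10), row2→col1 (cost 6)
total = 7 + 10 + 6 = 23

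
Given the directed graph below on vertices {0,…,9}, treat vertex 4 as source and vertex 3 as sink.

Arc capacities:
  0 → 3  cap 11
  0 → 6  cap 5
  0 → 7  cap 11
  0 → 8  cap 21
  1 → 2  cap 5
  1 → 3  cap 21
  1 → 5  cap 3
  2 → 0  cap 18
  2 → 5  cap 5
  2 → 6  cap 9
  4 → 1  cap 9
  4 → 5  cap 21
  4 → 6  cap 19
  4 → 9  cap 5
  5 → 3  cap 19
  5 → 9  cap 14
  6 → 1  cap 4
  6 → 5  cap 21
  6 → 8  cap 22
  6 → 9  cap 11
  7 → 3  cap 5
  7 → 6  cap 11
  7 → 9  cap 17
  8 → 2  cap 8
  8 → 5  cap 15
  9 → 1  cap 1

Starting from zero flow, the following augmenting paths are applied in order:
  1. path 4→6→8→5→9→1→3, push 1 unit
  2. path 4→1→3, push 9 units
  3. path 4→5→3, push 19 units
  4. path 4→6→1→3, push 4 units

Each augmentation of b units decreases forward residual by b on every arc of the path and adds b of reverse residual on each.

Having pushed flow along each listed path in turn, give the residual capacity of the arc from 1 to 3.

after path 1 (4→6→8→5→9→1→3, push 1): res(1,3)=20
after path 2 (4→1→3, push 9): res(1,3)=11
after path 3 (4→5→3, push 19): res(1,3)=11
after path 4 (4→6→1→3, push 4): res(1,3)=7

Residual capacity of (1,3): 7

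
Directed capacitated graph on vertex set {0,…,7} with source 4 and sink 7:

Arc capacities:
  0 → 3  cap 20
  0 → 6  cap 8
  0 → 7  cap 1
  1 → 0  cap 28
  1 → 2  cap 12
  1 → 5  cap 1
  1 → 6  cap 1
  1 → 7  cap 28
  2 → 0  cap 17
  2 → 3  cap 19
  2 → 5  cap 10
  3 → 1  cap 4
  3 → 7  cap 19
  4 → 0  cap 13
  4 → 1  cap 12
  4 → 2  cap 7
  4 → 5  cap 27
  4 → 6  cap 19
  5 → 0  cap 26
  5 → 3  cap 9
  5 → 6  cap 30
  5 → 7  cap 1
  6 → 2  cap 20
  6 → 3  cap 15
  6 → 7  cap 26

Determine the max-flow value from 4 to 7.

Maximum flow value: 63

augment #1: 4→0→7 bottleneck 1, total now 1
augment #2: 4→1→7 bottleneck 12, total now 13
augment #3: 4→5→7 bottleneck 1, total now 14
augment #4: 4→6→7 bottleneck 19, total now 33
augment #5: 4→0→3→7 bottleneck 12, total now 45
augment #6: 4→2→3→7 bottleneck 7, total now 52
augment #7: 4→5→6→7 bottleneck 7, total now 59
augment #8: 4→5→3→1→7 bottleneck 4, total now 63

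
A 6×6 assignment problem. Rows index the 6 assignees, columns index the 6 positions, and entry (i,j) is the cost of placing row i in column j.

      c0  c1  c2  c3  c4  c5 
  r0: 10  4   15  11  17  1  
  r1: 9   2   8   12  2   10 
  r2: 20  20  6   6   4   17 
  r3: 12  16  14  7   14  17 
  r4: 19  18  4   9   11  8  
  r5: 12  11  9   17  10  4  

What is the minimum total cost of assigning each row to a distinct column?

optimal assignment: row0→col5 (cost 1), row1→col1 (cost 2), row2→col4 (cost 4), row3→col3 (cost 7), row4→col2 (cost 4), row5→col0 (cost 12)
total = 1 + 2 + 4 + 7 + 4 + 12 = 30

Minimum assignment cost: 30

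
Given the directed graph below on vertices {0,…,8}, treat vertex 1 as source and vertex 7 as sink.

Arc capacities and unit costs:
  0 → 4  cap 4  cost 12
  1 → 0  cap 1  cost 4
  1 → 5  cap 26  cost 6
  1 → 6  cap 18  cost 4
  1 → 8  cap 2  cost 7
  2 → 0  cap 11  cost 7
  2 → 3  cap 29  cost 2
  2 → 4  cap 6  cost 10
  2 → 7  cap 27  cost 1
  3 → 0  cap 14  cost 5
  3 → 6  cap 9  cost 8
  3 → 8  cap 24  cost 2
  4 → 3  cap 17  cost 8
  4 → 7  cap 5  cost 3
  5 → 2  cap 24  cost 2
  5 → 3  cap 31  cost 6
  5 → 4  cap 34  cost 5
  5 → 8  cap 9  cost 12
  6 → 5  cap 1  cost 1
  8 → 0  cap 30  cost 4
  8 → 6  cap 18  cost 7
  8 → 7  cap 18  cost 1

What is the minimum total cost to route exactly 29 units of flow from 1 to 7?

shortest-cost path #1: 1→8→7 push 2 @ unit cost 8 (adds 16)
shortest-cost path #2: 1→6→5→2→7 push 1 @ unit cost 8 (adds 8)
shortest-cost path #3: 1→5→2→7 push 23 @ unit cost 9 (adds 207)
shortest-cost path #4: 1→5→4→7 push 3 @ unit cost 14 (adds 42)
total cost = 273

Minimum cost for 29 units: 273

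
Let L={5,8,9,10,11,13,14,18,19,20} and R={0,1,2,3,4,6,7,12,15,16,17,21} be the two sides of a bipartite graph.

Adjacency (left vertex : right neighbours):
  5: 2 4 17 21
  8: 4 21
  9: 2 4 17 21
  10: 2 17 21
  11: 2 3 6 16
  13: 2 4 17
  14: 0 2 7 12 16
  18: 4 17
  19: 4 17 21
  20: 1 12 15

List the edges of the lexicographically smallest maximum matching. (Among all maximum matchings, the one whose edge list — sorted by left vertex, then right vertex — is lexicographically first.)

|M| = 7 (so the lex-smallest maximum matching has 7 edges)
process left vertices in ascending order; for each, take the smallest-labelled available neighbour that still permits 7 edges overall, or leave it unmatched if none does
lex-smallest matching: {5-2, 8-4, 9-17, 10-21, 11-3, 14-0, 20-1}

Lex-smallest maximum matching: {(5,2), (8,4), (9,17), (10,21), (11,3), (14,0), (20,1)}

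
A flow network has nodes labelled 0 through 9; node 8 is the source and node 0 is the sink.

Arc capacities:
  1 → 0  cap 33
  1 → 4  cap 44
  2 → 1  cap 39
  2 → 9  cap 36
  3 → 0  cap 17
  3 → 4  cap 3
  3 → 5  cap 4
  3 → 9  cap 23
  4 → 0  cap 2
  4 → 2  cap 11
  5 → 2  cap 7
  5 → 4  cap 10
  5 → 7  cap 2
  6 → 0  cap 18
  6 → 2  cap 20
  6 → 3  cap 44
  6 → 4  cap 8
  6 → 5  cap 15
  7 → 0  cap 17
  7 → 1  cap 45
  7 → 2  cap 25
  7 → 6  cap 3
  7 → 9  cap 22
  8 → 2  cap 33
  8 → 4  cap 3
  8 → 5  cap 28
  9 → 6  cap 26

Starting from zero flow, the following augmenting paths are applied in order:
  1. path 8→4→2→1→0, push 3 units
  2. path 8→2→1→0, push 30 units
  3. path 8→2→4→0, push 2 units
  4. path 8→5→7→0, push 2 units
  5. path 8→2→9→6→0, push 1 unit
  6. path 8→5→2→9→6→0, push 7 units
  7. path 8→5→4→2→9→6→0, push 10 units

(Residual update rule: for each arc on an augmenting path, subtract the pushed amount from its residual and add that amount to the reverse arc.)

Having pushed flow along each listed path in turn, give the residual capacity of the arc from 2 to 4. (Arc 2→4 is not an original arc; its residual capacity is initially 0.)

after path 1 (8→4→2→1→0, push 3): res(2,4)=3
after path 2 (8→2→1→0, push 30): res(2,4)=3
after path 3 (8→2→4→0, push 2): res(2,4)=1
after path 4 (8→5→7→0, push 2): res(2,4)=1
after path 5 (8→2→9→6→0, push 1): res(2,4)=1
after path 6 (8→5→2→9→6→0, push 7): res(2,4)=1
after path 7 (8→5→4→2→9→6→0, push 10): res(2,4)=11

Residual capacity of (2,4): 11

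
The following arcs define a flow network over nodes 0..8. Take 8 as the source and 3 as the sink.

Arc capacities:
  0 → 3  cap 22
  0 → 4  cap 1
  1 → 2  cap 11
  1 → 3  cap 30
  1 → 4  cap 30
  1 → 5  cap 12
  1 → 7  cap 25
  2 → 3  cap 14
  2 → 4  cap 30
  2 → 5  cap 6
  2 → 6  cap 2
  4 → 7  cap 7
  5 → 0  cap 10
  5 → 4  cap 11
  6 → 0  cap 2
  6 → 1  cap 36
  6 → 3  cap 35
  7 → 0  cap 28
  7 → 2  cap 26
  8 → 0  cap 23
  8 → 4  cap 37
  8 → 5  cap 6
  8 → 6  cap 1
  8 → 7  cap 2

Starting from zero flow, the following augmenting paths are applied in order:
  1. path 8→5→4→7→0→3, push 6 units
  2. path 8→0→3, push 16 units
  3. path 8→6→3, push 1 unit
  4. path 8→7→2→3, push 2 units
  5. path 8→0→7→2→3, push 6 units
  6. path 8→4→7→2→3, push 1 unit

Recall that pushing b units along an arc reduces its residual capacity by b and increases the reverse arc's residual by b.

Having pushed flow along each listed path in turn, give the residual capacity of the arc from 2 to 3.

Residual capacity of (2,3): 5

after path 1 (8→5→4→7→0→3, push 6): res(2,3)=14
after path 2 (8→0→3, push 16): res(2,3)=14
after path 3 (8→6→3, push 1): res(2,3)=14
after path 4 (8→7→2→3, push 2): res(2,3)=12
after path 5 (8→0→7→2→3, push 6): res(2,3)=6
after path 6 (8→4→7→2→3, push 1): res(2,3)=5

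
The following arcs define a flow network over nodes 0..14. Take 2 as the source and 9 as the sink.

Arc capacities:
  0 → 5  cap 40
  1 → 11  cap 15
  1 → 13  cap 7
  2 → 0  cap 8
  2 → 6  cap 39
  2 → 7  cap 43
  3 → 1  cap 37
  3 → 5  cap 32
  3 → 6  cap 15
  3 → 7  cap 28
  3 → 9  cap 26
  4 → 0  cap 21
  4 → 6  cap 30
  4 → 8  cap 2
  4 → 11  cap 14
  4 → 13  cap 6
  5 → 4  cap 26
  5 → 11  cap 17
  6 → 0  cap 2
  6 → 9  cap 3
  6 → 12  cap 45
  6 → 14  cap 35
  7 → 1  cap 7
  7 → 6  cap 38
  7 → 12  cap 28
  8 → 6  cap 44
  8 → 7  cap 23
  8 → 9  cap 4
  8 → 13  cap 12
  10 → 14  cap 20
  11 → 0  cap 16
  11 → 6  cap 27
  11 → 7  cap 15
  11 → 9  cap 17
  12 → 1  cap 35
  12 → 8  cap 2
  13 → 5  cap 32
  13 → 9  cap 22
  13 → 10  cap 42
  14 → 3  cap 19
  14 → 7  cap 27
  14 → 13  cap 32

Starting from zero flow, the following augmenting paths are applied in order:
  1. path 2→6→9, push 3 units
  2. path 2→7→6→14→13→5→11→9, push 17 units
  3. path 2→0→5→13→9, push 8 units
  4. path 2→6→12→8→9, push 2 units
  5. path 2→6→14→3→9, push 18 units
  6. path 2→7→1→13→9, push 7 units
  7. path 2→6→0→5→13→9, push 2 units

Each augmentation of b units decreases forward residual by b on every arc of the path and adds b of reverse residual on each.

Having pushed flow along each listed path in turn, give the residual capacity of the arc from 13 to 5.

Residual capacity of (13,5): 25

after path 1 (2→6→9, push 3): res(13,5)=32
after path 2 (2→7→6→14→13→5→11→9, push 17): res(13,5)=15
after path 3 (2→0→5→13→9, push 8): res(13,5)=23
after path 4 (2→6→12→8→9, push 2): res(13,5)=23
after path 5 (2→6→14→3→9, push 18): res(13,5)=23
after path 6 (2→7→1→13→9, push 7): res(13,5)=23
after path 7 (2→6→0→5→13→9, push 2): res(13,5)=25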